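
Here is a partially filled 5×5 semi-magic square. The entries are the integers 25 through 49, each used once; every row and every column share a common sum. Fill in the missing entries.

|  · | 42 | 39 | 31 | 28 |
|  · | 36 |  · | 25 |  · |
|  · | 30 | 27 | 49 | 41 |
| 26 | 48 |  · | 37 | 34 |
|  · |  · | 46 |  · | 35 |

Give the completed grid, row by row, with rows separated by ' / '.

45 42 39 31 28 / 44 36 33 25 47 / 38 30 27 49 41 / 26 48 40 37 34 / 32 29 46 43 35

The entries are 25 through 49, which sum to 925, so each line sums to 925/5 = 185.
The remaining cell in row 1 is (1,1) = 185 − 140 = 45.
From row 3, 185 − (30 + 27 + 49 + 41) gives (3,1) = 38.
The remaining cell in row 4 is (4,3) = 185 − 145 = 40.
Column 2 must total 185; the given cells sum to 156, so (5,2) = 29.
Column 3: 39 + 27 + 40 + 46 + ? = 185, so (2,3) = 33.
Column 4 needs 185; the known cells sum to 142, so (5,4) = 43.
From column 5, 185 − (28 + 41 + 34 + 35) gives (2,5) = 47.
Row 2: 36 + 33 + 25 + 47 + ? = 185, so (2,1) = 44.
Row 5 must total 185; the given cells sum to 153, so (5,1) = 32.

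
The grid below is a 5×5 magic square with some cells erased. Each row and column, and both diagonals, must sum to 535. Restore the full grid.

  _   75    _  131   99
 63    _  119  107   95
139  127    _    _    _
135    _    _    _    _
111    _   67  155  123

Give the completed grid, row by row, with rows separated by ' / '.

Row 2 needs 535; the known cells sum to 384, so (2,2) = 151.
From row 5, 535 − (111 + 67 + 155 + 123) gives (5,2) = 79.
Column 1: 63 + 139 + 135 + 111 + ? = 535, so (1,1) = 87.
Using column 2: 75 + 151 + 127 + 79 + ? → (4,2) = 535 − 432 = 103.
From anti-diagonal, 535 − (99 + 107 + 103 + 111) gives (3,3) = 115.
Row 1 needs 535; the known cells sum to 392, so (1,3) = 143.
Column 3 needs 535; the known cells sum to 444, so (4,3) = 91.
Main diagonal must total 535; the given cells sum to 476, so (4,4) = 59.
The remaining cell in row 4 is (4,5) = 535 − 388 = 147.
Column 4 must total 535; the given cells sum to 452, so (3,4) = 83.
From column 5, 535 − (99 + 95 + 147 + 123) gives (3,5) = 71.

87 75 143 131 99 / 63 151 119 107 95 / 139 127 115 83 71 / 135 103 91 59 147 / 111 79 67 155 123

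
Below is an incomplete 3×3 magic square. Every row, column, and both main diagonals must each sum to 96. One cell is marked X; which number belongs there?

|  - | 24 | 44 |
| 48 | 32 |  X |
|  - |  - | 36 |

Row 1 needs 96; the known cells sum to 68, so (1,1) = 28.
Row 2 must total 96; the given cells sum to 80, so (2,3) = 16.

16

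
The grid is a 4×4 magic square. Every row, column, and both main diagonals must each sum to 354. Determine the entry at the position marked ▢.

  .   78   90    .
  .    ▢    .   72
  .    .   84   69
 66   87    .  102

93

Using row 4: 66 + 87 + 102 + ? → (4,3) = 354 − 255 = 99.
Column 3 must total 354; the given cells sum to 273, so (2,3) = 81.
The remaining cell in column 4 is (1,4) = 354 − 243 = 111.
Anti-diagonal needs 354; the known cells sum to 258, so (3,2) = 96.
Using row 1: 78 + 90 + 111 + ? → (1,1) = 354 − 279 = 75.
Row 3: 96 + 84 + 69 + ? = 354, so (3,1) = 105.
The remaining cell in column 1 is (2,1) = 354 − 246 = 108.
Column 2 must total 354; the given cells sum to 261, so (2,2) = 93.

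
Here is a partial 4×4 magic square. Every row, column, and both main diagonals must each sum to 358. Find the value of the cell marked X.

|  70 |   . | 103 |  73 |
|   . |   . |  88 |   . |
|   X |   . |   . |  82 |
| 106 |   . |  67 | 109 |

From row 1, 358 − (70 + 103 + 73) gives (1,2) = 112.
Row 4 needs 358; the known cells sum to 282, so (4,2) = 76.
From column 3, 358 − (103 + 88 + 67) gives (3,3) = 100.
The remaining cell in column 4 is (2,4) = 358 − 264 = 94.
Using main diagonal: 70 + 100 + 109 + ? → (2,2) = 358 − 279 = 79.
Anti-diagonal: 73 + 88 + 106 + ? = 358, so (3,2) = 91.
Row 2: 79 + 88 + 94 + ? = 358, so (2,1) = 97.
Using row 3: 91 + 100 + 82 + ? → (3,1) = 358 − 273 = 85.

85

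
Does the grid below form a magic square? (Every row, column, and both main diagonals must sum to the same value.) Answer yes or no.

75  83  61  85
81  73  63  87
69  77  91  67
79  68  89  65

No — main diagonal sums to 304 but column 2 sums to 301.

Row 1: 75 + 83 + 61 + 85 = 304.
Row 2: 81 + 73 + 63 + 87 = 304.
Row 3: 69 + 77 + 91 + 67 = 304.
Row 4: 79 + 68 + 89 + 65 = 301.
Column 1: 75 + 81 + 69 + 79 = 304.
Column 2: 83 + 73 + 77 + 68 = 301.
Column 3: 61 + 63 + 91 + 89 = 304.
Column 4: 85 + 87 + 67 + 65 = 304.
Main diagonal: 75 + 73 + 91 + 65 = 304.
Anti-diagonal: 85 + 63 + 77 + 79 = 304.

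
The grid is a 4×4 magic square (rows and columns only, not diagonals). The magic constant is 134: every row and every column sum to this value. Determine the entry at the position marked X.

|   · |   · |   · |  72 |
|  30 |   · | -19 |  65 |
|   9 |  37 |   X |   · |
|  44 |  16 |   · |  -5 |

86

From row 2, 134 − (30 + (-19) + 65) gives (2,2) = 58.
Row 4 must total 134; the given cells sum to 55, so (4,3) = 79.
From column 1, 134 − (30 + 9 + 44) gives (1,1) = 51.
From column 2, 134 − (58 + 37 + 16) gives (1,2) = 23.
Using column 4: 72 + 65 + (-5) + ? → (3,4) = 134 − 132 = 2.
The remaining cell in row 1 is (1,3) = 134 − 146 = -12.
The remaining cell in row 3 is (3,3) = 134 − 48 = 86.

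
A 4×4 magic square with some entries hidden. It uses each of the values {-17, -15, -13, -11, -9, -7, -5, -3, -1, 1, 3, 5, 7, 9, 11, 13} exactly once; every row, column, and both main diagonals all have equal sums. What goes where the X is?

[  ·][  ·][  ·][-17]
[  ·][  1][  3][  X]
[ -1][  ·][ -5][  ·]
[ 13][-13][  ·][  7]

-3

The 16 entries sum to -32, so each line sums to -32/4 = -8.
Row 4: 13 + (-13) + 7 + ? = -8, so (4,3) = -15.
Column 3: 3 + (-5) + (-15) + ? = -8, so (1,3) = 9.
Main diagonal must total -8; the given cells sum to 3, so (1,1) = -11.
Anti-diagonal needs -8; the known cells sum to -1, so (3,2) = -7.
Row 1 needs -8; the known cells sum to -19, so (1,2) = 11.
Row 3 must total -8; the given cells sum to -13, so (3,4) = 5.
The remaining cell in column 1 is (2,1) = -8 − 1 = -9.
Column 4 needs -8; the known cells sum to -5, so (2,4) = -3.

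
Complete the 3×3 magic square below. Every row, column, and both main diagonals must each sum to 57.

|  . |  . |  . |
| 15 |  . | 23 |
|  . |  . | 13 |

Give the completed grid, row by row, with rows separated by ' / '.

25 11 21 / 15 19 23 / 17 27 13

The remaining cell in row 2 is (2,2) = 57 − 38 = 19.
Column 3 must total 57; the given cells sum to 36, so (1,3) = 21.
Main diagonal: 19 + 13 + ? = 57, so (1,1) = 25.
Anti-diagonal: 21 + 19 + ? = 57, so (3,1) = 17.
The remaining cell in row 1 is (1,2) = 57 − 46 = 11.
The remaining cell in row 3 is (3,2) = 57 − 30 = 27.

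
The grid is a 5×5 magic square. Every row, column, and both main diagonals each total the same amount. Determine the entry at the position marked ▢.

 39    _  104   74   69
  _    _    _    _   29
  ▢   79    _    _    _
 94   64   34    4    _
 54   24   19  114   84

Row 5 is complete and sums to 295; that is the magic constant.
Row 1 must total 295; the given cells sum to 286, so (1,2) = 9.
Row 4 must total 295; the given cells sum to 196, so (4,5) = 99.
Column 2 must total 295; the given cells sum to 176, so (2,2) = 119.
From column 5, 295 − (69 + 29 + 99 + 84) gives (3,5) = 14.
The remaining cell in main diagonal is (3,3) = 295 − 246 = 49.
The remaining cell in anti-diagonal is (2,4) = 295 − 236 = 59.
Column 3 must total 295; the given cells sum to 206, so (2,3) = 89.
The remaining cell in column 4 is (3,4) = 295 − 251 = 44.
Row 2: 119 + 89 + 59 + 29 + ? = 295, so (2,1) = -1.
Row 3 needs 295; the known cells sum to 186, so (3,1) = 109.

109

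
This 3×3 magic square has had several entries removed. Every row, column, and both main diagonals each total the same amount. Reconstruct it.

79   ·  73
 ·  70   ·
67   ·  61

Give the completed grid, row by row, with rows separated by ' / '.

79 58 73 / 64 70 76 / 67 82 61

Anti-diagonal is already complete: 73 + 70 + 67 = 210, so that is the magic constant.
Row 1 must total 210; the given cells sum to 152, so (1,2) = 58.
Row 3 needs 210; the known cells sum to 128, so (3,2) = 82.
The remaining cell in column 1 is (2,1) = 210 − 146 = 64.
From column 3, 210 − (73 + 61) gives (2,3) = 76.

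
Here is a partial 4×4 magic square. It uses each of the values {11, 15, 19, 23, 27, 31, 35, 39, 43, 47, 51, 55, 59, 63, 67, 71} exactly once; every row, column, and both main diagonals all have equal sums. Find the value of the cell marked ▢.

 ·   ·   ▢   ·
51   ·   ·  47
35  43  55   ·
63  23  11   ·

The 16 entries sum to 656, so each line sums to 656/4 = 164.
Row 3 must total 164; the given cells sum to 133, so (3,4) = 31.
Using row 4: 63 + 23 + 11 + ? → (4,4) = 164 − 97 = 67.
Column 1 must total 164; the given cells sum to 149, so (1,1) = 15.
Using column 4: 47 + 31 + 67 + ? → (1,4) = 164 − 145 = 19.
From main diagonal, 164 − (15 + 55 + 67) gives (2,2) = 27.
The remaining cell in anti-diagonal is (2,3) = 164 − 125 = 39.
Using column 2: 27 + 43 + 23 + ? → (1,2) = 164 − 93 = 71.
Using column 3: 39 + 55 + 11 + ? → (1,3) = 164 − 105 = 59.

59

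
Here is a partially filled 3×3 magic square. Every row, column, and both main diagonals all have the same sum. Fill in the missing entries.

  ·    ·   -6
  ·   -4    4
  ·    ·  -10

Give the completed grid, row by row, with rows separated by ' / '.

Column 3 is already complete: -6 + 4 + -10 = -12, so that is the magic constant.
Row 2: -4 + 4 + ? = -12, so (2,1) = -12.
Main diagonal must total -12; the given cells sum to -14, so (1,1) = 2.
Anti-diagonal must total -12; the given cells sum to -10, so (3,1) = -2.
The remaining cell in row 1 is (1,2) = -12 − (-4) = -8.
Using row 3: -2 + (-10) + ? → (3,2) = -12 − (-12) = 0.

2 -8 -6 / -12 -4 4 / -2 0 -10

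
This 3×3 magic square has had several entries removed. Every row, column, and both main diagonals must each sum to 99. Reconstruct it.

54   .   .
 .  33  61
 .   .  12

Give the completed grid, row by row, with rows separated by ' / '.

From row 2, 99 − (33 + 61) gives (2,1) = 5.
Using column 1: 54 + 5 + ? → (3,1) = 99 − 59 = 40.
Column 3 needs 99; the known cells sum to 73, so (1,3) = 26.
Row 1 needs 99; the known cells sum to 80, so (1,2) = 19.
Row 3 needs 99; the known cells sum to 52, so (3,2) = 47.

54 19 26 / 5 33 61 / 40 47 12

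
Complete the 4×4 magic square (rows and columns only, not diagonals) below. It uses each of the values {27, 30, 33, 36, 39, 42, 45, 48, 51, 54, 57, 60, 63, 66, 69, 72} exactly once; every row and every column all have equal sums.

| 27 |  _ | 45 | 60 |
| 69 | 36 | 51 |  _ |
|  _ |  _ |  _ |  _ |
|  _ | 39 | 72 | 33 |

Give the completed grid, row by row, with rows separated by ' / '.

27 66 45 60 / 69 36 51 42 / 48 57 30 63 / 54 39 72 33

The 16 entries sum to 792, so each line sums to 792/4 = 198.
Using row 1: 27 + 45 + 60 + ? → (1,2) = 198 − 132 = 66.
Row 2 needs 198; the known cells sum to 156, so (2,4) = 42.
Row 4 must total 198; the given cells sum to 144, so (4,1) = 54.
Column 1 must total 198; the given cells sum to 150, so (3,1) = 48.
The remaining cell in column 2 is (3,2) = 198 − 141 = 57.
Column 3 needs 198; the known cells sum to 168, so (3,3) = 30.
Column 4: 60 + 42 + 33 + ? = 198, so (3,4) = 63.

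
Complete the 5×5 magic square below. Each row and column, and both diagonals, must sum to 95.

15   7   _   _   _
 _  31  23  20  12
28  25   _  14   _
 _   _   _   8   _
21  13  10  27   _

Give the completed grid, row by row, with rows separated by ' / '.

Row 2 must total 95; the given cells sum to 86, so (2,1) = 9.
Row 5: 21 + 13 + 10 + 27 + ? = 95, so (5,5) = 24.
Column 1 must total 95; the given cells sum to 73, so (4,1) = 22.
The remaining cell in column 2 is (4,2) = 95 − 76 = 19.
From column 4, 95 − (20 + 14 + 8 + 27) gives (1,4) = 26.
Main diagonal: 15 + 31 + 8 + 24 + ? = 95, so (3,3) = 17.
Anti-diagonal must total 95; the given cells sum to 77, so (1,5) = 18.
Row 1 must total 95; the given cells sum to 66, so (1,3) = 29.
Row 3 must total 95; the given cells sum to 84, so (3,5) = 11.
Column 3 must total 95; the given cells sum to 79, so (4,3) = 16.
From column 5, 95 − (18 + 12 + 11 + 24) gives (4,5) = 30.

15 7 29 26 18 / 9 31 23 20 12 / 28 25 17 14 11 / 22 19 16 8 30 / 21 13 10 27 24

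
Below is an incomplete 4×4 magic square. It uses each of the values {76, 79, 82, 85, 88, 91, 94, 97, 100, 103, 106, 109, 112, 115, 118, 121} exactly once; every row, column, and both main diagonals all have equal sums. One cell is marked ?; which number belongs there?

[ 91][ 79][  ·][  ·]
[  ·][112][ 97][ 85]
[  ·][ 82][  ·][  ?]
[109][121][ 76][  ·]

115

The 16 entries sum to 1576, so each line sums to 1576/4 = 394.
Row 2 needs 394; the known cells sum to 294, so (2,1) = 100.
From row 4, 394 − (109 + 121 + 76) gives (4,4) = 88.
Column 1 must total 394; the given cells sum to 300, so (3,1) = 94.
Main diagonal needs 394; the known cells sum to 291, so (3,3) = 103.
Anti-diagonal must total 394; the given cells sum to 288, so (1,4) = 106.
From row 1, 394 − (91 + 79 + 106) gives (1,3) = 118.
Row 3 needs 394; the known cells sum to 279, so (3,4) = 115.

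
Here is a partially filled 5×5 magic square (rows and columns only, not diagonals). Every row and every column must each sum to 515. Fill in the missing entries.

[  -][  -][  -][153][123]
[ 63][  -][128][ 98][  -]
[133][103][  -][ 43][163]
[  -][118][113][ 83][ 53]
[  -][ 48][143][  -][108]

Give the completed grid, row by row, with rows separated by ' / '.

93 88 58 153 123 / 63 158 128 98 68 / 133 103 73 43 163 / 148 118 113 83 53 / 78 48 143 138 108

Using row 3: 133 + 103 + 43 + 163 + ? → (3,3) = 515 − 442 = 73.
Row 4 must total 515; the given cells sum to 367, so (4,1) = 148.
Column 3 needs 515; the known cells sum to 457, so (1,3) = 58.
Column 4 needs 515; the known cells sum to 377, so (5,4) = 138.
Column 5: 123 + 163 + 53 + 108 + ? = 515, so (2,5) = 68.
Row 2: 63 + 128 + 98 + 68 + ? = 515, so (2,2) = 158.
Row 5 must total 515; the given cells sum to 437, so (5,1) = 78.
Column 1 must total 515; the given cells sum to 422, so (1,1) = 93.
Column 2 needs 515; the known cells sum to 427, so (1,2) = 88.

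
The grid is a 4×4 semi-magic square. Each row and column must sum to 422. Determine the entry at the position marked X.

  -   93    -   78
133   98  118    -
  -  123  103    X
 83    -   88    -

Row 2: 133 + 98 + 118 + ? = 422, so (2,4) = 73.
From column 2, 422 − (93 + 98 + 123) gives (4,2) = 108.
From column 3, 422 − (118 + 103 + 88) gives (1,3) = 113.
The remaining cell in row 1 is (1,1) = 422 − 284 = 138.
Row 4: 83 + 108 + 88 + ? = 422, so (4,4) = 143.
Column 1: 138 + 133 + 83 + ? = 422, so (3,1) = 68.
The remaining cell in column 4 is (3,4) = 422 − 294 = 128.

128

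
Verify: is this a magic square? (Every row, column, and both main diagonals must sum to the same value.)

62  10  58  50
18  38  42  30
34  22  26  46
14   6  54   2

Row 1: 62 + 10 + 58 + 50 = 180.
Row 2: 18 + 38 + 42 + 30 = 128.
Row 3: 34 + 22 + 26 + 46 = 128.
Row 4: 14 + 6 + 54 + 2 = 76.
Column 1: 62 + 18 + 34 + 14 = 128.
Column 2: 10 + 38 + 22 + 6 = 76.
Column 3: 58 + 42 + 26 + 54 = 180.
Column 4: 50 + 30 + 46 + 2 = 128.
Main diagonal: 62 + 38 + 26 + 2 = 128.
Anti-diagonal: 50 + 42 + 22 + 14 = 128.

No — column 3 sums to 180 but main diagonal sums to 128.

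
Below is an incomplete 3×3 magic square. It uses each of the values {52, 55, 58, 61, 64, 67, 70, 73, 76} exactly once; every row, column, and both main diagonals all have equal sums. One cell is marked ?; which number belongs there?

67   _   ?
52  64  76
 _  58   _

The 9 entries sum to 576, so each line sums to 576/3 = 192.
The remaining cell in column 1 is (3,1) = 192 − 119 = 73.
The remaining cell in column 2 is (1,2) = 192 − 122 = 70.
The remaining cell in main diagonal is (3,3) = 192 − 131 = 61.
Anti-diagonal must total 192; the given cells sum to 137, so (1,3) = 55.

55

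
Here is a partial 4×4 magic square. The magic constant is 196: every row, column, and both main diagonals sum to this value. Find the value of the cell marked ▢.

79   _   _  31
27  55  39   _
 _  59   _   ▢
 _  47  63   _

Row 2: 27 + 55 + 39 + ? = 196, so (2,4) = 75.
The remaining cell in column 2 is (1,2) = 196 − 161 = 35.
Using anti-diagonal: 31 + 39 + 59 + ? → (4,1) = 196 − 129 = 67.
From row 1, 196 − (79 + 35 + 31) gives (1,3) = 51.
Row 4 needs 196; the known cells sum to 177, so (4,4) = 19.
Using column 1: 79 + 27 + 67 + ? → (3,1) = 196 − 173 = 23.
Using column 3: 51 + 39 + 63 + ? → (3,3) = 196 − 153 = 43.
The remaining cell in column 4 is (3,4) = 196 − 125 = 71.

71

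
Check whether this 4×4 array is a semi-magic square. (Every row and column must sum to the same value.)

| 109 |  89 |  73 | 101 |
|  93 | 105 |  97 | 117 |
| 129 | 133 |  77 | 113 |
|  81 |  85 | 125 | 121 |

No — row 2 sums to 412 but row 1 sums to 372.

Row 1: 109 + 89 + 73 + 101 = 372.
Row 2: 93 + 105 + 97 + 117 = 412.
Row 3: 129 + 133 + 77 + 113 = 452.
Row 4: 81 + 85 + 125 + 121 = 412.
Column 1: 109 + 93 + 129 + 81 = 412.
Column 2: 89 + 105 + 133 + 85 = 412.
Column 3: 73 + 97 + 77 + 125 = 372.
Column 4: 101 + 117 + 113 + 121 = 452.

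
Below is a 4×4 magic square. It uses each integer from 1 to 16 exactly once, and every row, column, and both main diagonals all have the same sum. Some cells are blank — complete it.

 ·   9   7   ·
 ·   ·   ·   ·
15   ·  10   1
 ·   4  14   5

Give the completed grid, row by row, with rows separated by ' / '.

The entries are 1 through 16, which sum to 136, so each line sums to 136/4 = 34.
Using row 3: 15 + 10 + 1 + ? → (3,2) = 34 − 26 = 8.
From row 4, 34 − (4 + 14 + 5) gives (4,1) = 11.
Column 2 must total 34; the given cells sum to 21, so (2,2) = 13.
Column 3 needs 34; the known cells sum to 31, so (2,3) = 3.
From main diagonal, 34 − (13 + 10 + 5) gives (1,1) = 6.
Anti-diagonal needs 34; the known cells sum to 22, so (1,4) = 12.
Column 1 must total 34; the given cells sum to 32, so (2,1) = 2.
From column 4, 34 − (12 + 1 + 5) gives (2,4) = 16.

6 9 7 12 / 2 13 3 16 / 15 8 10 1 / 11 4 14 5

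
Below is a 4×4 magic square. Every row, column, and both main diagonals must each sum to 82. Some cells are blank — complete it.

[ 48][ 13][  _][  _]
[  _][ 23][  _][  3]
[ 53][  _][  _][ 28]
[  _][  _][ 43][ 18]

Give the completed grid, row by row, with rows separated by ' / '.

48 13 -12 33 / -2 23 58 3 / 53 8 -7 28 / -17 38 43 18

From column 4, 82 − (3 + 28 + 18) gives (1,4) = 33.
The remaining cell in main diagonal is (3,3) = 82 − 89 = -7.
The remaining cell in row 1 is (1,3) = 82 − 94 = -12.
Row 3: 53 + (-7) + 28 + ? = 82, so (3,2) = 8.
Using column 2: 13 + 23 + 8 + ? → (4,2) = 82 − 44 = 38.
The remaining cell in column 3 is (2,3) = 82 − 24 = 58.
The remaining cell in anti-diagonal is (4,1) = 82 − 99 = -17.
Row 2: 23 + 58 + 3 + ? = 82, so (2,1) = -2.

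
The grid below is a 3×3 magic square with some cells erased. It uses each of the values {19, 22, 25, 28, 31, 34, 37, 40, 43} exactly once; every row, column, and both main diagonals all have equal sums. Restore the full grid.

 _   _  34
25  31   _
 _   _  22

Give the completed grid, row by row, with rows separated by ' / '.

The 9 entries sum to 279, so each line sums to 279/3 = 93.
The remaining cell in row 2 is (2,3) = 93 − 56 = 37.
The remaining cell in main diagonal is (1,1) = 93 − 53 = 40.
Anti-diagonal must total 93; the given cells sum to 65, so (3,1) = 28.
Using row 1: 40 + 34 + ? → (1,2) = 93 − 74 = 19.
Row 3: 28 + 22 + ? = 93, so (3,2) = 43.

40 19 34 / 25 31 37 / 28 43 22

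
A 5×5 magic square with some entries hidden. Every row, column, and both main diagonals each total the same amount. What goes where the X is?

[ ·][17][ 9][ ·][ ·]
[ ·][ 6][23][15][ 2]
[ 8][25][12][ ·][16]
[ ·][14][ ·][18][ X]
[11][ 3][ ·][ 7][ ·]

Column 2 is complete and sums to 65; that is the magic constant.
Row 2 must total 65; the given cells sum to 46, so (2,1) = 19.
Row 3 must total 65; the given cells sum to 61, so (3,4) = 4.
From column 4, 65 − (15 + 4 + 18 + 7) gives (1,4) = 21.
From anti-diagonal, 65 − (15 + 12 + 14 + 11) gives (1,5) = 13.
Row 1 needs 65; the known cells sum to 60, so (1,1) = 5.
Using column 1: 5 + 19 + 8 + 11 + ? → (4,1) = 65 − 43 = 22.
From main diagonal, 65 − (5 + 6 + 12 + 18) gives (5,5) = 24.
Row 5 must total 65; the given cells sum to 45, so (5,3) = 20.
Column 3: 9 + 23 + 12 + 20 + ? = 65, so (4,3) = 1.
Using column 5: 13 + 2 + 16 + 24 + ? → (4,5) = 65 − 55 = 10.

10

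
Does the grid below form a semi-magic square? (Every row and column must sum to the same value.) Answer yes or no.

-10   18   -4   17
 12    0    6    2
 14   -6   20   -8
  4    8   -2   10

Row 1: -10 + 18 + (-4) + 17 = 21.
Row 2: 12 + 0 + 6 + 2 = 20.
Row 3: 14 + (-6) + 20 + (-8) = 20.
Row 4: 4 + 8 + (-2) + 10 = 20.
Column 1: -10 + 12 + 14 + 4 = 20.
Column 2: 18 + 0 + (-6) + 8 = 20.
Column 3: -4 + 6 + 20 + (-2) = 20.
Column 4: 17 + 2 + (-8) + 10 = 21.

No — column 4 sums to 21 but row 3 sums to 20.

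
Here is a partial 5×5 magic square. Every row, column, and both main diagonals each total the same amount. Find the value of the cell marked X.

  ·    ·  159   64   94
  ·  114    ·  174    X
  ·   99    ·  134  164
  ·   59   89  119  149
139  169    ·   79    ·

Column 4 is complete and sums to 570; that is the magic constant.
From row 4, 570 − (59 + 89 + 119 + 149) gives (4,1) = 154.
Column 2: 114 + 99 + 59 + 169 + ? = 570, so (1,2) = 129.
Anti-diagonal needs 570; the known cells sum to 466, so (3,3) = 104.
From row 1, 570 − (129 + 159 + 64 + 94) gives (1,1) = 124.
Row 3 must total 570; the given cells sum to 501, so (3,1) = 69.
The remaining cell in column 1 is (2,1) = 570 − 486 = 84.
Main diagonal: 124 + 114 + 104 + 119 + ? = 570, so (5,5) = 109.
Using row 5: 139 + 169 + 79 + 109 + ? → (5,3) = 570 − 496 = 74.
Column 3 needs 570; the known cells sum to 426, so (2,3) = 144.
Using column 5: 94 + 164 + 149 + 109 + ? → (2,5) = 570 − 516 = 54.

54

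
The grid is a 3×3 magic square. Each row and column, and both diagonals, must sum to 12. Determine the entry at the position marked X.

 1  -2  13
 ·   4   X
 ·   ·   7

Column 2 must total 12; the given cells sum to 2, so (3,2) = 10.
Column 3 must total 12; the given cells sum to 20, so (2,3) = -8.

-8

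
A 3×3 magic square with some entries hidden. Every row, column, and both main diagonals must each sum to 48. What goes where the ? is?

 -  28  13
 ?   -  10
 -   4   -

22

Row 1 needs 48; the known cells sum to 41, so (1,1) = 7.
Using column 2: 28 + 4 + ? → (2,2) = 48 − 32 = 16.
Using column 3: 13 + 10 + ? → (3,3) = 48 − 23 = 25.
From anti-diagonal, 48 − (13 + 16) gives (3,1) = 19.
Row 2 needs 48; the known cells sum to 26, so (2,1) = 22.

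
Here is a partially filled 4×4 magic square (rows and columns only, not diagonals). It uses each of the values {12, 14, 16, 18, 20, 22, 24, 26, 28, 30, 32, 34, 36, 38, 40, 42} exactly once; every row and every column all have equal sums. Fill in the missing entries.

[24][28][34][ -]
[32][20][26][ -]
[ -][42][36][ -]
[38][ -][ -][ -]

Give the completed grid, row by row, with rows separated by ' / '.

24 28 34 22 / 32 20 26 30 / 14 42 36 16 / 38 18 12 40

The 16 entries sum to 432, so each line sums to 432/4 = 108.
Row 1 needs 108; the known cells sum to 86, so (1,4) = 22.
From row 2, 108 − (32 + 20 + 26) gives (2,4) = 30.
Column 1: 24 + 32 + 38 + ? = 108, so (3,1) = 14.
Column 2: 28 + 20 + 42 + ? = 108, so (4,2) = 18.
The remaining cell in column 3 is (4,3) = 108 − 96 = 12.
Row 3 needs 108; the known cells sum to 92, so (3,4) = 16.
From row 4, 108 − (38 + 18 + 12) gives (4,4) = 40.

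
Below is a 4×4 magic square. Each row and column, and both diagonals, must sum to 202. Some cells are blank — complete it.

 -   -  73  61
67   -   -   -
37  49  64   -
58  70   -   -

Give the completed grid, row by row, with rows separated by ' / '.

40 28 73 61 / 67 55 34 46 / 37 49 64 52 / 58 70 31 43

Row 3: 37 + 49 + 64 + ? = 202, so (3,4) = 52.
From column 1, 202 − (67 + 37 + 58) gives (1,1) = 40.
From anti-diagonal, 202 − (61 + 49 + 58) gives (2,3) = 34.
Row 1 needs 202; the known cells sum to 174, so (1,2) = 28.
Column 2: 28 + 49 + 70 + ? = 202, so (2,2) = 55.
Using column 3: 73 + 34 + 64 + ? → (4,3) = 202 − 171 = 31.
Main diagonal: 40 + 55 + 64 + ? = 202, so (4,4) = 43.
Using row 2: 67 + 55 + 34 + ? → (2,4) = 202 − 156 = 46.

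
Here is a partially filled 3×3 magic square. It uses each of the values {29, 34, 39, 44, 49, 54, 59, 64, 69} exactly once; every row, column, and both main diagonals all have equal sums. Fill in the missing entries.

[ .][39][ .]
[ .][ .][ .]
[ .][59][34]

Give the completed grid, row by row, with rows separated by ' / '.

The 9 entries sum to 441, so each line sums to 441/3 = 147.
From row 3, 147 − (59 + 34) gives (3,1) = 54.
The remaining cell in column 2 is (2,2) = 147 − 98 = 49.
Main diagonal: 49 + 34 + ? = 147, so (1,1) = 64.
Anti-diagonal needs 147; the known cells sum to 103, so (1,3) = 44.
Using column 1: 64 + 54 + ? → (2,1) = 147 − 118 = 29.
Column 3: 44 + 34 + ? = 147, so (2,3) = 69.

64 39 44 / 29 49 69 / 54 59 34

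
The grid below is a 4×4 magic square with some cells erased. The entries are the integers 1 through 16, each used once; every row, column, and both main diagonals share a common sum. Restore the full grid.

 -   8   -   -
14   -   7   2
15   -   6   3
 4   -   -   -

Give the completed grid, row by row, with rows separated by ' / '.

The entries are 1 through 16, which sum to 136, so each line sums to 136/4 = 34.
Row 2 must total 34; the given cells sum to 23, so (2,2) = 11.
Row 3: 15 + 6 + 3 + ? = 34, so (3,2) = 10.
From column 1, 34 − (14 + 15 + 4) gives (1,1) = 1.
Column 2 must total 34; the given cells sum to 29, so (4,2) = 5.
The remaining cell in main diagonal is (4,4) = 34 − 18 = 16.
The remaining cell in anti-diagonal is (1,4) = 34 − 21 = 13.
Using row 1: 1 + 8 + 13 + ? → (1,3) = 34 − 22 = 12.
Row 4 must total 34; the given cells sum to 25, so (4,3) = 9.

1 8 12 13 / 14 11 7 2 / 15 10 6 3 / 4 5 9 16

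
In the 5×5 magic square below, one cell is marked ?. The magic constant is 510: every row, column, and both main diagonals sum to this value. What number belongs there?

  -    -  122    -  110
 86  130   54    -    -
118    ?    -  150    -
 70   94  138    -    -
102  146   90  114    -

Row 5 must total 510; the given cells sum to 452, so (5,5) = 58.
Using column 1: 86 + 118 + 70 + 102 + ? → (1,1) = 510 − 376 = 134.
Column 3: 122 + 54 + 138 + 90 + ? = 510, so (3,3) = 106.
Using main diagonal: 134 + 130 + 106 + 58 + ? → (4,4) = 510 − 428 = 82.
Anti-diagonal: 110 + 106 + 94 + 102 + ? = 510, so (2,4) = 98.
Using row 2: 86 + 130 + 54 + 98 + ? → (2,5) = 510 − 368 = 142.
Row 4: 70 + 94 + 138 + 82 + ? = 510, so (4,5) = 126.
Column 4 must total 510; the given cells sum to 444, so (1,4) = 66.
Using column 5: 110 + 142 + 126 + 58 + ? → (3,5) = 510 − 436 = 74.
The remaining cell in row 1 is (1,2) = 510 − 432 = 78.
Using row 3: 118 + 106 + 150 + 74 + ? → (3,2) = 510 − 448 = 62.

62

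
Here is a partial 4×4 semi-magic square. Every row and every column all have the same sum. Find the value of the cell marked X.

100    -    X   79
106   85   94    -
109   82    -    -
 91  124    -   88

Column 1 is complete and sums to 406; that is the magic constant.
From row 2, 406 − (106 + 85 + 94) gives (2,4) = 121.
From row 4, 406 − (91 + 124 + 88) gives (4,3) = 103.
Column 2 must total 406; the given cells sum to 291, so (1,2) = 115.
Column 4 must total 406; the given cells sum to 288, so (3,4) = 118.
From row 1, 406 − (100 + 115 + 79) gives (1,3) = 112.

112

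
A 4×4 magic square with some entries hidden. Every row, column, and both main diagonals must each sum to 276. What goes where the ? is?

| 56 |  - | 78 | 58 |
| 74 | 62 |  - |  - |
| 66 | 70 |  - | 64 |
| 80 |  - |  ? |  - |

54

From row 1, 276 − (56 + 78 + 58) gives (1,2) = 84.
Using row 3: 66 + 70 + 64 + ? → (3,3) = 276 − 200 = 76.
Column 2 needs 276; the known cells sum to 216, so (4,2) = 60.
Using main diagonal: 56 + 62 + 76 + ? → (4,4) = 276 − 194 = 82.
Anti-diagonal: 58 + 70 + 80 + ? = 276, so (2,3) = 68.
Row 2 needs 276; the known cells sum to 204, so (2,4) = 72.
From row 4, 276 − (80 + 60 + 82) gives (4,3) = 54.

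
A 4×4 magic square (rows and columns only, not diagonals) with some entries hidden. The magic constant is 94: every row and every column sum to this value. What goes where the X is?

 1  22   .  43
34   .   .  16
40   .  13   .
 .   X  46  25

4

The remaining cell in row 1 is (1,3) = 94 − 66 = 28.
Using column 1: 1 + 34 + 40 + ? → (4,1) = 94 − 75 = 19.
Column 3: 28 + 13 + 46 + ? = 94, so (2,3) = 7.
Column 4 needs 94; the known cells sum to 84, so (3,4) = 10.
The remaining cell in row 2 is (2,2) = 94 − 57 = 37.
Row 3 needs 94; the known cells sum to 63, so (3,2) = 31.
Using row 4: 19 + 46 + 25 + ? → (4,2) = 94 − 90 = 4.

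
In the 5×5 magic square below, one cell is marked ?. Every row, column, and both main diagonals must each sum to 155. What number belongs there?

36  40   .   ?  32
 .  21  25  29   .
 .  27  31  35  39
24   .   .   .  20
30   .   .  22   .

Using row 3: 27 + 31 + 35 + 39 + ? → (3,1) = 155 − 132 = 23.
Column 1: 36 + 23 + 24 + 30 + ? = 155, so (2,1) = 42.
Using anti-diagonal: 32 + 29 + 31 + 30 + ? → (4,2) = 155 − 122 = 33.
From row 2, 155 − (42 + 21 + 25 + 29) gives (2,5) = 38.
Column 2: 40 + 21 + 27 + 33 + ? = 155, so (5,2) = 34.
Column 5 needs 155; the known cells sum to 129, so (5,5) = 26.
Main diagonal needs 155; the known cells sum to 114, so (4,4) = 41.
Row 4 needs 155; the known cells sum to 118, so (4,3) = 37.
The remaining cell in row 5 is (5,3) = 155 − 112 = 43.
Column 3: 25 + 31 + 37 + 43 + ? = 155, so (1,3) = 19.
The remaining cell in column 4 is (1,4) = 155 − 127 = 28.

28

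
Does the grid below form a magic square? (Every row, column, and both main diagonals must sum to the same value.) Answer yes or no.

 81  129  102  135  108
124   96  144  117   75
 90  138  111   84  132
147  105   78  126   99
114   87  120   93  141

Row 1: 81 + 129 + 102 + 135 + 108 = 555.
Row 2: 124 + 96 + 144 + 117 + 75 = 556.
Row 3: 90 + 138 + 111 + 84 + 132 = 555.
Row 4: 147 + 105 + 78 + 126 + 99 = 555.
Row 5: 114 + 87 + 120 + 93 + 141 = 555.
Column 1: 81 + 124 + 90 + 147 + 114 = 556.
Column 2: 129 + 96 + 138 + 105 + 87 = 555.
Column 3: 102 + 144 + 111 + 78 + 120 = 555.
Column 4: 135 + 117 + 84 + 126 + 93 = 555.
Column 5: 108 + 75 + 132 + 99 + 141 = 555.
Main diagonal: 81 + 96 + 111 + 126 + 141 = 555.
Anti-diagonal: 108 + 117 + 111 + 105 + 114 = 555.

No — column 4 sums to 555 but row 2 sums to 556.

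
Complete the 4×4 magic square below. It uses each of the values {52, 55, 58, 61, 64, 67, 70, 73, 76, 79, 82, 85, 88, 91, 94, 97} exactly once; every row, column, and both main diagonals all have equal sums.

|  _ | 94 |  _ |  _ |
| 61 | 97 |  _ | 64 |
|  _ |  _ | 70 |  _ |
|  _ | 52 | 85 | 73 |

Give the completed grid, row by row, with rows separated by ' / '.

58 94 67 79 / 61 97 76 64 / 91 55 70 82 / 88 52 85 73

The 16 entries sum to 1192, so each line sums to 1192/4 = 298.
Row 2 must total 298; the given cells sum to 222, so (2,3) = 76.
Using row 4: 52 + 85 + 73 + ? → (4,1) = 298 − 210 = 88.
Column 2: 94 + 97 + 52 + ? = 298, so (3,2) = 55.
Column 3: 76 + 70 + 85 + ? = 298, so (1,3) = 67.
The remaining cell in main diagonal is (1,1) = 298 − 240 = 58.
Anti-diagonal must total 298; the given cells sum to 219, so (1,4) = 79.
The remaining cell in column 1 is (3,1) = 298 − 207 = 91.
The remaining cell in column 4 is (3,4) = 298 − 216 = 82.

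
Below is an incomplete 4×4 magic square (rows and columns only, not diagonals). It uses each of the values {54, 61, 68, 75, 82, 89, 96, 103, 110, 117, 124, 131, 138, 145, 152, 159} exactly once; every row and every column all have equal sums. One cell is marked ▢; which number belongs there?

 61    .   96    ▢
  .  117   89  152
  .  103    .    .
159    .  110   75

The 16 entries sum to 1704, so each line sums to 1704/4 = 426.
From row 2, 426 − (117 + 89 + 152) gives (2,1) = 68.
Using row 4: 159 + 110 + 75 + ? → (4,2) = 426 − 344 = 82.
Column 1 must total 426; the given cells sum to 288, so (3,1) = 138.
The remaining cell in column 2 is (1,2) = 426 − 302 = 124.
From column 3, 426 − (96 + 89 + 110) gives (3,3) = 131.
From row 1, 426 − (61 + 124 + 96) gives (1,4) = 145.

145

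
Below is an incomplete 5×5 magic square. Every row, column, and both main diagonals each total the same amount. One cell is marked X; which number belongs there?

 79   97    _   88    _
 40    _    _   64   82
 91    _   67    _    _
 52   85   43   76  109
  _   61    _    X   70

Row 4 is complete and sums to 365; that is the magic constant.
Using column 1: 79 + 40 + 91 + 52 + ? → (5,1) = 365 − 262 = 103.
Using main diagonal: 79 + 67 + 76 + 70 + ? → (2,2) = 365 − 292 = 73.
From anti-diagonal, 365 − (64 + 67 + 85 + 103) gives (1,5) = 46.
From row 1, 365 − (79 + 97 + 88 + 46) gives (1,3) = 55.
The remaining cell in row 2 is (2,3) = 365 − 259 = 106.
Column 2 must total 365; the given cells sum to 316, so (3,2) = 49.
From column 3, 365 − (55 + 106 + 67 + 43) gives (5,3) = 94.
From column 5, 365 − (46 + 82 + 109 + 70) gives (3,5) = 58.
The remaining cell in row 3 is (3,4) = 365 − 265 = 100.
Using row 5: 103 + 61 + 94 + 70 + ? → (5,4) = 365 − 328 = 37.

37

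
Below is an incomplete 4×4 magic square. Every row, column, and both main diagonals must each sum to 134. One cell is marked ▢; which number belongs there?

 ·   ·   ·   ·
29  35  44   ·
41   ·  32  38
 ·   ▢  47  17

From row 2, 134 − (29 + 35 + 44) gives (2,4) = 26.
Using row 3: 41 + 32 + 38 + ? → (3,2) = 134 − 111 = 23.
Column 3 needs 134; the known cells sum to 123, so (1,3) = 11.
Column 4: 26 + 38 + 17 + ? = 134, so (1,4) = 53.
From main diagonal, 134 − (35 + 32 + 17) gives (1,1) = 50.
Anti-diagonal needs 134; the known cells sum to 120, so (4,1) = 14.
From row 1, 134 − (50 + 11 + 53) gives (1,2) = 20.
Row 4 needs 134; the known cells sum to 78, so (4,2) = 56.

56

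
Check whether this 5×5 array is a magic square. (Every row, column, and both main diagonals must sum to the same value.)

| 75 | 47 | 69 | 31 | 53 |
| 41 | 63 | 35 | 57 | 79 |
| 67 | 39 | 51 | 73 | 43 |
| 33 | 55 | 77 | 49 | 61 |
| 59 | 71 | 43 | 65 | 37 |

No — column 5 sums to 273 but column 3 sums to 275.

Row 1: 75 + 47 + 69 + 31 + 53 = 275.
Row 2: 41 + 63 + 35 + 57 + 79 = 275.
Row 3: 67 + 39 + 51 + 73 + 43 = 273.
Row 4: 33 + 55 + 77 + 49 + 61 = 275.
Row 5: 59 + 71 + 43 + 65 + 37 = 275.
Column 1: 75 + 41 + 67 + 33 + 59 = 275.
Column 2: 47 + 63 + 39 + 55 + 71 = 275.
Column 3: 69 + 35 + 51 + 77 + 43 = 275.
Column 4: 31 + 57 + 73 + 49 + 65 = 275.
Column 5: 53 + 79 + 43 + 61 + 37 = 273.
Main diagonal: 75 + 63 + 51 + 49 + 37 = 275.
Anti-diagonal: 53 + 57 + 51 + 55 + 59 = 275.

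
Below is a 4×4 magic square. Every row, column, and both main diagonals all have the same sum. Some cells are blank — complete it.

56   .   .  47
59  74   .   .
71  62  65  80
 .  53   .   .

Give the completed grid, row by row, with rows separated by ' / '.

56 89 86 47 / 59 74 77 68 / 71 62 65 80 / 92 53 50 83

Row 3 is already complete: 71 + 62 + 65 + 80 = 278, so that is the magic constant.
From column 1, 278 − (56 + 59 + 71) gives (4,1) = 92.
Column 2 needs 278; the known cells sum to 189, so (1,2) = 89.
The remaining cell in main diagonal is (4,4) = 278 − 195 = 83.
The remaining cell in anti-diagonal is (2,3) = 278 − 201 = 77.
Using row 1: 56 + 89 + 47 + ? → (1,3) = 278 − 192 = 86.
Row 2 needs 278; the known cells sum to 210, so (2,4) = 68.
Row 4 must total 278; the given cells sum to 228, so (4,3) = 50.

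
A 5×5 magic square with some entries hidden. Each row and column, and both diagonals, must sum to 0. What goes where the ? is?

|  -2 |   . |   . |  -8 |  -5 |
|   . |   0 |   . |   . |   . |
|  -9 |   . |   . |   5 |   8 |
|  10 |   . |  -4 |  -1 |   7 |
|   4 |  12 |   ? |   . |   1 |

Row 4 must total 0; the given cells sum to 12, so (4,2) = -12.
From column 1, 0 − (-2 + (-9) + 10 + 4) gives (2,1) = -3.
Column 5 must total 0; the given cells sum to 11, so (2,5) = -11.
Main diagonal: -2 + 0 + (-1) + 1 + ? = 0, so (3,3) = 2.
Anti-diagonal needs 0; the known cells sum to -11, so (2,4) = 11.
Row 2 needs 0; the known cells sum to -3, so (2,3) = 3.
Row 3 needs 0; the known cells sum to 6, so (3,2) = -6.
Using column 2: 0 + (-6) + (-12) + 12 + ? → (1,2) = 0 − (-6) = 6.
Column 4 must total 0; the given cells sum to 7, so (5,4) = -7.
The remaining cell in row 1 is (1,3) = 0 − (-9) = 9.
Row 5 needs 0; the known cells sum to 10, so (5,3) = -10.

-10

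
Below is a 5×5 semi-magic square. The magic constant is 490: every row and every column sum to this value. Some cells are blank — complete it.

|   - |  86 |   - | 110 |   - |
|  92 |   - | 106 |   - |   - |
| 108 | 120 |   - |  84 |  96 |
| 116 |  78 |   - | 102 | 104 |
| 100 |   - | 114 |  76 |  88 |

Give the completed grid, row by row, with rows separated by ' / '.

Row 3 must total 490; the given cells sum to 408, so (3,3) = 82.
Row 4: 116 + 78 + 102 + 104 + ? = 490, so (4,3) = 90.
Row 5: 100 + 114 + 76 + 88 + ? = 490, so (5,2) = 112.
Column 1: 92 + 108 + 116 + 100 + ? = 490, so (1,1) = 74.
Column 2 must total 490; the given cells sum to 396, so (2,2) = 94.
From column 3, 490 − (106 + 82 + 90 + 114) gives (1,3) = 98.
Column 4 must total 490; the given cells sum to 372, so (2,4) = 118.
Row 1 must total 490; the given cells sum to 368, so (1,5) = 122.
Row 2: 92 + 94 + 106 + 118 + ? = 490, so (2,5) = 80.

74 86 98 110 122 / 92 94 106 118 80 / 108 120 82 84 96 / 116 78 90 102 104 / 100 112 114 76 88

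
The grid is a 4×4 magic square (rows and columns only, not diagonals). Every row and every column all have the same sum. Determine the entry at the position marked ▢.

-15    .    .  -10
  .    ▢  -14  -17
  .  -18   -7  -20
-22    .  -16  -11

Column 4 is complete and sums to -58; that is the magic constant.
Row 3 needs -58; the known cells sum to -45, so (3,1) = -13.
The remaining cell in row 4 is (4,2) = -58 − (-49) = -9.
Column 1 must total -58; the given cells sum to -50, so (2,1) = -8.
Using column 3: -14 + (-7) + (-16) + ? → (1,3) = -58 − (-37) = -21.
Row 1: -15 + (-21) + (-10) + ? = -58, so (1,2) = -12.
Row 2 must total -58; the given cells sum to -39, so (2,2) = -19.

-19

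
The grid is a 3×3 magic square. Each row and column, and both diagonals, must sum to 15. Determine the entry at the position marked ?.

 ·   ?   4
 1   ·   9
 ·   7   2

3

The remaining cell in row 2 is (2,2) = 15 − 10 = 5.
Row 3: 7 + 2 + ? = 15, so (3,1) = 6.
The remaining cell in column 1 is (1,1) = 15 − 7 = 8.
Column 2 needs 15; the known cells sum to 12, so (1,2) = 3.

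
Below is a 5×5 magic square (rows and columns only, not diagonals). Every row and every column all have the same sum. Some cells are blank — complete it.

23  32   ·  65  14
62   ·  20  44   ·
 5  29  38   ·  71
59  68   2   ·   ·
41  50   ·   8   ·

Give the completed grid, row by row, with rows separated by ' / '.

Column 1 is already complete: 23 + 62 + 5 + 59 + 41 = 190, so that is the magic constant.
The remaining cell in row 1 is (1,3) = 190 − 134 = 56.
Row 3: 5 + 29 + 38 + 71 + ? = 190, so (3,4) = 47.
Column 2: 32 + 29 + 68 + 50 + ? = 190, so (2,2) = 11.
The remaining cell in column 3 is (5,3) = 190 − 116 = 74.
From column 4, 190 − (65 + 44 + 47 + 8) gives (4,4) = 26.
From row 2, 190 − (62 + 11 + 20 + 44) gives (2,5) = 53.
Row 4 needs 190; the known cells sum to 155, so (4,5) = 35.
From row 5, 190 − (41 + 50 + 74 + 8) gives (5,5) = 17.

23 32 56 65 14 / 62 11 20 44 53 / 5 29 38 47 71 / 59 68 2 26 35 / 41 50 74 8 17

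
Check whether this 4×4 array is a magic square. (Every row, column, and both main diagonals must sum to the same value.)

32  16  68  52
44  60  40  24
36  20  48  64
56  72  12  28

Yes

Row 1: 32 + 16 + 68 + 52 = 168.
Row 2: 44 + 60 + 40 + 24 = 168.
Row 3: 36 + 20 + 48 + 64 = 168.
Row 4: 56 + 72 + 12 + 28 = 168.
Column 1: 32 + 44 + 36 + 56 = 168.
Column 2: 16 + 60 + 20 + 72 = 168.
Column 3: 68 + 40 + 48 + 12 = 168.
Column 4: 52 + 24 + 64 + 28 = 168.
Main diagonal: 32 + 60 + 48 + 28 = 168.
Anti-diagonal: 52 + 40 + 20 + 56 = 168.
All lines sum to 168.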